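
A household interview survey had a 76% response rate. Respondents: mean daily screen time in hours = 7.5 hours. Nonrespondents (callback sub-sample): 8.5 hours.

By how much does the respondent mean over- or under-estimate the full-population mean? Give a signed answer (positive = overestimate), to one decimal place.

-0.2

Nonresponse fraction = 1 − 0.76 = 0.24.
Bias = (nonresponse fraction) × (respondent mean − nonrespondent mean)
     = 0.24 × (7.5 − 8.5) = 0.24 × -1 = -0.24.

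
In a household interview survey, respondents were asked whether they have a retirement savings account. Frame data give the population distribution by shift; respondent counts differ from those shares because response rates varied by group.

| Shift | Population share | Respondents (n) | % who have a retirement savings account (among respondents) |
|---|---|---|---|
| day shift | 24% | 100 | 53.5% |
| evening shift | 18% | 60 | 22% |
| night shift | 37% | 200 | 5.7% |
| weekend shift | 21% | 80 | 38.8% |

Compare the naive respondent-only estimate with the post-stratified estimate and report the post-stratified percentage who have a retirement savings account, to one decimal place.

Unadjusted (pooled respondent) estimate weights by respondent counts:
  (100/440)×53.5 + (60/440)×22 + (200/440)×5.7 + (80/440)×38.8 = 24.8045%
Reweighting by population shift shares:
  0.24×53.5 + 0.18×22 + 0.37×5.7 + 0.21×38.8 = 27.057%

27.1%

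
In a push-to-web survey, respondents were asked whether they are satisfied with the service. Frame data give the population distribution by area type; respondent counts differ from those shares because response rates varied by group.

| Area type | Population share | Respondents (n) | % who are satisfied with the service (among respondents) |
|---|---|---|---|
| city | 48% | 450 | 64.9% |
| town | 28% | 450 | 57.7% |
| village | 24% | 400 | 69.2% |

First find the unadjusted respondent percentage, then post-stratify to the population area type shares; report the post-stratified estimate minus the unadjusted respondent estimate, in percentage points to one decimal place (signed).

+0.2 percentage points

Without adjustment, the pooled respondent share is:
  (450/1300)×64.9 + (450/1300)×57.7 + (400/1300)×69.2 = 63.7308%
Post-stratified estimate weights by population shares:
  0.48×64.9 + 0.28×57.7 + 0.24×69.2 = 63.916%
Difference = 63.916 − 63.7308 = 0.1852 pp.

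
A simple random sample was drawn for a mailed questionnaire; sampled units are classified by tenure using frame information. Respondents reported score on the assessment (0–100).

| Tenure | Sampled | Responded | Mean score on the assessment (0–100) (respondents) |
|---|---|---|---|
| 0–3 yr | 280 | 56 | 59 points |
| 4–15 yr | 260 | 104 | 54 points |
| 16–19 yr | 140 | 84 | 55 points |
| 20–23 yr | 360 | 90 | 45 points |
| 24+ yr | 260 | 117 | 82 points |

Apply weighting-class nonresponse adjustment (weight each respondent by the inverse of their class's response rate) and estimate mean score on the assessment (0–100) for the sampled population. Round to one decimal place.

58.3

Response rates by class: 0–3 yr 56/280 = 20%, 4–15 yr 104/260 = 40%, 16–19 yr 84/140 = 60%, 20–23 yr 90/360 = 25%, 24+ yr 117/260 = 45%.
With weight = n_sampled/n_responded per class, the weighted class total is n_sampled:
  0–3 yr: 280 × 59 = 16,520
  4–15 yr: 260 × 54 = 14,040
  16–19 yr: 140 × 55 = 7700
  20–23 yr: 360 × 45 = 16,200
  24+ yr: 260 × 82 = 21,320
Adjusted estimate = 75,780 / 1,300 = 58.2923 → 58.3.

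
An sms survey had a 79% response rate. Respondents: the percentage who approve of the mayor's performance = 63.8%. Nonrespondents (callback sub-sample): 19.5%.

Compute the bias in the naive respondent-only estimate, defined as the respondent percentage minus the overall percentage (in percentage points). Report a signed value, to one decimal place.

+9.3 percentage points

Nonresponse fraction = 1 − 0.79 = 0.21.
Bias = (nonresponse fraction) × (respondent percentage − nonrespondent percentage)
     = 0.21 × (63.8 − 19.5) = 0.21 × 44.3 = 9.303.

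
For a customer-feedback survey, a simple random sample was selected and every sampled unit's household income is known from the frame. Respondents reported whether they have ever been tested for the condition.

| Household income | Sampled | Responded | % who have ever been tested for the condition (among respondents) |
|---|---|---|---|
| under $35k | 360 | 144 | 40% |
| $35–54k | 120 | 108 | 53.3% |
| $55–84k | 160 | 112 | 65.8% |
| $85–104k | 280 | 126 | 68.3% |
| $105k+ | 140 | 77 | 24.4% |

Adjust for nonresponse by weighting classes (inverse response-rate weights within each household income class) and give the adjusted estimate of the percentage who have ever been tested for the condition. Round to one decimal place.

Response rates by class: under $35k 144/360 = 40%, $35–54k 108/120 = 90%, $55–84k 112/160 = 70%, $85–104k 126/280 = 45%, $105k+ 77/140 = 55%.
With weight = n_sampled/n_responded per class, the weighted class total is n_sampled:
  under $35k: 360 × 40 = 14,400
  $35–54k: 120 × 53.3 = 6396
  $55–84k: 160 × 65.8 = 10,528
  $85–104k: 280 × 68.3 = 19,124
  $105k+: 140 × 24.4 = 3416
Adjusted estimate = 53,864 / 1,060 = 50.8151 → 50.8%.

50.8%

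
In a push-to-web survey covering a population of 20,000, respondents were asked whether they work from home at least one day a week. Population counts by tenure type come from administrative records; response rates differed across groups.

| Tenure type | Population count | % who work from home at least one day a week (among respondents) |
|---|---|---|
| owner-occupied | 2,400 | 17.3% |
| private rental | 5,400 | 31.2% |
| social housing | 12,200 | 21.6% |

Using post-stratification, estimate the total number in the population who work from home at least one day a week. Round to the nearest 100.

4,700

Apply each group's respondent rate to its population count:
  owner-occupied: 2,400 × 17.3% = 415.2
  private rental: 5,400 × 31.2% = 1684.8
  social housing: 12,200 × 21.6% = 2635.2
Estimated total = 4735.2 → 4,700.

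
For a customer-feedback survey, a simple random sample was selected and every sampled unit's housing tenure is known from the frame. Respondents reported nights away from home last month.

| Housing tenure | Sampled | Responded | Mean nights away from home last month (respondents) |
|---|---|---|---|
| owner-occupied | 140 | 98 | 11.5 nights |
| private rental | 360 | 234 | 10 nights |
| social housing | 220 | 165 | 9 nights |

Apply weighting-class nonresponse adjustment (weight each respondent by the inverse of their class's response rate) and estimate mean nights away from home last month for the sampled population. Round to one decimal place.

Class response rates: owner-occupied 98/140 = 70%, private rental 234/360 = 65%, social housing 165/220 = 75%.
Each respondent's weight = sampled/responded in their class; summing within a class gives n_sampled, so:
  owner-occupied: 140 × 11.5 = 1610
  private rental: 360 × 10 = 3600
  social housing: 220 × 9 = 1980
Adjusted estimate = 7190 / 720 = 9.98611 → 10.0.

10.0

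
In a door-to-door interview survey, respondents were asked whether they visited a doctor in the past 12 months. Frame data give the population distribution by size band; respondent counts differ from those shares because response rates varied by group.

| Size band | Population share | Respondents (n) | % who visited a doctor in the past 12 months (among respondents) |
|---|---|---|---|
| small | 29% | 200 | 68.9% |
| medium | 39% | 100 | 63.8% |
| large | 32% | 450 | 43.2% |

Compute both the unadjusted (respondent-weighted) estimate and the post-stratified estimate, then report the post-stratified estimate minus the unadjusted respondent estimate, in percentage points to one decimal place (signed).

Without adjustment, the pooled respondent share is:
  (200/750)×68.9 + (100/750)×63.8 + (450/750)×43.2 = 52.8%
Reweighting by population size band shares:
  0.29×68.9 + 0.39×63.8 + 0.32×43.2 = 58.687%
Difference = 58.687 − 52.8 = 5.887 pp.

+5.9 percentage points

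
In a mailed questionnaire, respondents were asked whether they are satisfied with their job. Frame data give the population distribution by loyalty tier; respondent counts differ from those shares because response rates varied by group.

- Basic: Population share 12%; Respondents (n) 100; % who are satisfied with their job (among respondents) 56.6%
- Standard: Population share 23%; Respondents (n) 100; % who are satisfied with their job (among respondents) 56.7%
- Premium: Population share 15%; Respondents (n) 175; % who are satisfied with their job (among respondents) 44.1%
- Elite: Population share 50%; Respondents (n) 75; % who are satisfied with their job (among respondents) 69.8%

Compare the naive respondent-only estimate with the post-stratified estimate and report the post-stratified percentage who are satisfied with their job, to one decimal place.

Without adjustment, the pooled respondent share is:
  (100/450)×56.6 + (100/450)×56.7 + (175/450)×44.1 + (75/450)×69.8 = 53.9611%
Reweighting by population loyalty tier shares:
  0.12×56.6 + 0.23×56.7 + 0.15×44.1 + 0.5×69.8 = 61.348%

61.3%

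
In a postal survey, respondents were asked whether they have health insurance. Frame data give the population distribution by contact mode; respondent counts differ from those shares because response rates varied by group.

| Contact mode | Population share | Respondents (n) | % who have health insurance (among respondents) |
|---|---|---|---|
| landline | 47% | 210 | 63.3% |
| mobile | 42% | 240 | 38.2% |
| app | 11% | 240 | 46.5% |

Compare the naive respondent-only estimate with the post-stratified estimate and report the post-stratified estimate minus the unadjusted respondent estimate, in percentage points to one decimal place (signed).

Without adjustment, the pooled respondent share is:
  (210/690)×63.3 + (240/690)×38.2 + (240/690)×46.5 = 48.7261%
Reweighting by population contact mode shares:
  0.47×63.3 + 0.42×38.2 + 0.11×46.5 = 50.91%
Difference = 50.91 − 48.7261 = 2.1839 pp.

+2.2 percentage points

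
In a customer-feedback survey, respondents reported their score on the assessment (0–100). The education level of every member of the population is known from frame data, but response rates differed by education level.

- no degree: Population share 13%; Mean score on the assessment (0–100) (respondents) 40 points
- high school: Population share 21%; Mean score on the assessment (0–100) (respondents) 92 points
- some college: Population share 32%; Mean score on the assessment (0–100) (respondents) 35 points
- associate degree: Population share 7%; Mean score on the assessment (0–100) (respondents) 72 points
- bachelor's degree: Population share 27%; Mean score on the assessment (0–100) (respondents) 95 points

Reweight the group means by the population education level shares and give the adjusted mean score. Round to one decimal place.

66.4

Reweight to the known education level distribution:
  no degree: 0.13 × 40 = 5.2
  high school: 0.21 × 92 = 19.32
  some college: 0.32 × 35 = 11.2
  associate degree: 0.07 × 72 = 5.04
  bachelor's degree: 0.27 × 95 = 25.65
Post-stratified estimate = 66.41 → 66.4.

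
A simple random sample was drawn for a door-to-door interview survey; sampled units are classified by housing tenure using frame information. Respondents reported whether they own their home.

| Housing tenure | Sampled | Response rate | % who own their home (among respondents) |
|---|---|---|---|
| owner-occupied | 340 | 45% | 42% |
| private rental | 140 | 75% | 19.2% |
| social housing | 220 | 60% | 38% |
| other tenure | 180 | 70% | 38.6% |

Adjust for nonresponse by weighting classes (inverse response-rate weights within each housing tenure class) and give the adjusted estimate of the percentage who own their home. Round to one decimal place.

With weight = n_sampled/n_responded per class, the weighted class total is n_sampled:
  owner-occupied: 340 × 42 = 14,280
  private rental: 140 × 19.2 = 2688
  social housing: 220 × 38 = 8360
  other tenure: 180 × 38.6 = 6948
Adjusted estimate = 32,276 / 880 = 36.6773 → 36.7%.

36.7%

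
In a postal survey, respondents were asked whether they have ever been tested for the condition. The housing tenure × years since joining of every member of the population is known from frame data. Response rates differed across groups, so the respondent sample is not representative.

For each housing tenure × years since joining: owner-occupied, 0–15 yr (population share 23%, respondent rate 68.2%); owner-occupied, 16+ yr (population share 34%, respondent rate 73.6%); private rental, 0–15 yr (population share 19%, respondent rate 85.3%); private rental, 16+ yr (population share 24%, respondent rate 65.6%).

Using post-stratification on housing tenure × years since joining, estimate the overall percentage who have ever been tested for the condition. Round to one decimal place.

Reweight to the known housing tenure × years since joining distribution:
  owner-occupied, 0–15 yr: 0.23 × 68.2 = 15.686
  owner-occupied, 16+ yr: 0.34 × 73.6 = 25.024
  private rental, 0–15 yr: 0.19 × 85.3 = 16.207
  private rental, 16+ yr: 0.24 × 65.6 = 15.744
Post-stratified estimate = 72.661 → 72.7%.

72.7%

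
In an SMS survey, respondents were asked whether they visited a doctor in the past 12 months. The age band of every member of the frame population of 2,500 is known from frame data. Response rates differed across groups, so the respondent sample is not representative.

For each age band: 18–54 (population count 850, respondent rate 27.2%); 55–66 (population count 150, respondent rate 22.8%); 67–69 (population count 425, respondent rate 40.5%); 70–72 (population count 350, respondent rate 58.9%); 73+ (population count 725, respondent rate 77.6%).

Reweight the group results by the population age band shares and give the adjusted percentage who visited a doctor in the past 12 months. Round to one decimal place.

Each cell contributes population-share × respondent value:
  18–54: (850/2,500) × 27.2 = 9.248
  55–66: (150/2,500) × 22.8 = 1.368
  67–69: (425/2,500) × 40.5 = 6.885
  70–72: (350/2,500) × 58.9 = 8.246
  73+: (725/2,500) × 77.6 = 22.504
Post-stratified estimate = 48.251 → 48.3%.

48.3%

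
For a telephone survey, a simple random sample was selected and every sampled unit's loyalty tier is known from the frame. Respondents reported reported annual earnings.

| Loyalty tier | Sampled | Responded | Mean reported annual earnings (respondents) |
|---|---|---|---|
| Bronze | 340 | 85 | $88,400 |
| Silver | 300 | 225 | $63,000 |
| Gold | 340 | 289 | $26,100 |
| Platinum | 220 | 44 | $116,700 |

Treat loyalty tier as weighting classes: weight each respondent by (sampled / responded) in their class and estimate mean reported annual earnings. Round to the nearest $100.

Class response rates: Bronze 85/340 = 25%, Silver 225/300 = 75%, Gold 289/340 = 85%, Platinum 44/220 = 20%.
Weighting each respondent by the inverse class response rate inflates each class back to its sampled size, so the class weight is n_sampled:
  Bronze: 340 × 88,400 = 30,056,000
  Silver: 300 × 63,000 = 18,900,000
  Gold: 340 × 26,100 = 8,874,000
  Platinum: 220 × 116,700 = 25,674,000
Adjusted estimate = 83,504,000 / 1,200 = 69586.7 → $69,600.

$69,600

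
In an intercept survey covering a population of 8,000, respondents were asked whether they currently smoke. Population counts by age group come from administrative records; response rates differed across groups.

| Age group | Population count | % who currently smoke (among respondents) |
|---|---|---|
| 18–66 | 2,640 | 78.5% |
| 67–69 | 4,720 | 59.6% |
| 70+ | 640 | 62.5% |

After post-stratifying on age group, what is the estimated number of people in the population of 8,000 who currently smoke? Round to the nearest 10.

Estimated count per cell = population count × respondent percentage:
  18–66: 2,640 × 78.5% = 2072.4
  67–69: 4,720 × 59.6% = 2813.12
  70+: 640 × 62.5% = 400
Estimated total = 5285.52 → 5,290.

5,290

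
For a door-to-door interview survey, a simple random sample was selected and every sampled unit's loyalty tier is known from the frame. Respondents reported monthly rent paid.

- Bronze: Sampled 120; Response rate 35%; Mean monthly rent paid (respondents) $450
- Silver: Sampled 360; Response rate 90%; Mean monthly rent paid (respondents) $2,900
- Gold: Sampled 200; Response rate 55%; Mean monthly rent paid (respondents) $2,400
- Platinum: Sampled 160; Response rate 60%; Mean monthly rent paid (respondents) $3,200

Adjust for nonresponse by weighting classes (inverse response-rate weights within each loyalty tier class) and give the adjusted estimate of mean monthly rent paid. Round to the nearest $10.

$2,490

With weight = n_sampled/n_responded per class, the weighted class total is n_sampled:
  Bronze: 120 × 450 = 54,000
  Silver: 360 × 2900 = 1,044,000
  Gold: 200 × 2400 = 480,000
  Platinum: 160 × 3200 = 512,000
Adjusted estimate = 2,090,000 / 840 = 2488.1 → $2,490.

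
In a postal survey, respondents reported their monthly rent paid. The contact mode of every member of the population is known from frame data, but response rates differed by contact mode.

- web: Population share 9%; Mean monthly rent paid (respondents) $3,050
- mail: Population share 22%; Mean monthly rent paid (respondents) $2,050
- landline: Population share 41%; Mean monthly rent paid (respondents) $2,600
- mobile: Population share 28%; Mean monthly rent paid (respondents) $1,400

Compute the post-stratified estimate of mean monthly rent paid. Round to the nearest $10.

Reweight to the known contact mode distribution:
  web: 0.09 × 3050 = 274.5
  mail: 0.22 × 2050 = 451
  landline: 0.41 × 2600 = 1066
  mobile: 0.28 × 1400 = 392
Post-stratified estimate = 2183.5 → $2,180.

$2,180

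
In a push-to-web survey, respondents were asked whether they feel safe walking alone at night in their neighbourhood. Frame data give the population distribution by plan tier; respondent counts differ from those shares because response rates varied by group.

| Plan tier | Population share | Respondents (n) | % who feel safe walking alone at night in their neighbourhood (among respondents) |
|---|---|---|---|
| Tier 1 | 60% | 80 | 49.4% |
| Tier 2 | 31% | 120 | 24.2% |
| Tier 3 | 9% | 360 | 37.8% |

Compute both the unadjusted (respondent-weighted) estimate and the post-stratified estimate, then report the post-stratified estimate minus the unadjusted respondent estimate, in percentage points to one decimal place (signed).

+4.0 percentage points

Naive respondent-only estimate (weights = respondent counts):
  (80/560)×49.4 + (120/560)×24.2 + (360/560)×37.8 = 36.5429%
Reweighting by population plan tier shares:
  0.6×49.4 + 0.31×24.2 + 0.09×37.8 = 40.544%
Difference = 40.544 − 36.5429 = 4.0011 pp.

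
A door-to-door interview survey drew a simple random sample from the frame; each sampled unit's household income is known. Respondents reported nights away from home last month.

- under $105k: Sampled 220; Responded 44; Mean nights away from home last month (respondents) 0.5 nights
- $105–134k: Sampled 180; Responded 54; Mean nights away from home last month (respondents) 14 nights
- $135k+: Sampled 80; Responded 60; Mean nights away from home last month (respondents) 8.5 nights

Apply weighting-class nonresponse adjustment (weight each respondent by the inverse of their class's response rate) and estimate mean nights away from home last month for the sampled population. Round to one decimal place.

Class response rates: under $105k 44/220 = 20%, $105–134k 54/180 = 30%, $135k+ 60/80 = 75%.
Inverse-response-rate weighting restores each class to its sampled count, so class totals weight by n_sampled:
  under $105k: 220 × 0.5 = 110
  $105–134k: 180 × 14 = 2520
  $135k+: 80 × 8.5 = 680
Adjusted estimate = 3310 / 480 = 6.89583 → 6.9.

6.9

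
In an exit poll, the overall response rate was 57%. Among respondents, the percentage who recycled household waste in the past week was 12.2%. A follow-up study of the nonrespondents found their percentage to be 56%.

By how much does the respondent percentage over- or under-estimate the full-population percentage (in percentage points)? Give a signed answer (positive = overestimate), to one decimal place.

-18.8 percentage points

Nonresponse fraction = 1 − 0.57 = 0.43.
Bias = (nonresponse fraction) × (respondent percentage − nonrespondent percentage)
     = 0.43 × (12.2 − 56) = 0.43 × -43.8 = -18.834.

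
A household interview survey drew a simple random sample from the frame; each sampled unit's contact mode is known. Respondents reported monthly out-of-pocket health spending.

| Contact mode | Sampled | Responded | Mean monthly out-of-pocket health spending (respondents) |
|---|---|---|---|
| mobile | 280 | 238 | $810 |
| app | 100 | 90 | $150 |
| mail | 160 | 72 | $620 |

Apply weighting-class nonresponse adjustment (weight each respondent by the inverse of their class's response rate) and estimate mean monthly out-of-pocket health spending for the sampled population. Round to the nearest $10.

Class response rates: mobile 238/280 = 85%, app 90/100 = 90%, mail 72/160 = 45%.
Each respondent's weight = sampled/responded in their class; summing within a class gives n_sampled, so:
  mobile: 280 × 810 = 226,800
  app: 100 × 150 = 15,000
  mail: 160 × 620 = 99,200
Adjusted estimate = 341,000 / 540 = 631.481 → $630.

$630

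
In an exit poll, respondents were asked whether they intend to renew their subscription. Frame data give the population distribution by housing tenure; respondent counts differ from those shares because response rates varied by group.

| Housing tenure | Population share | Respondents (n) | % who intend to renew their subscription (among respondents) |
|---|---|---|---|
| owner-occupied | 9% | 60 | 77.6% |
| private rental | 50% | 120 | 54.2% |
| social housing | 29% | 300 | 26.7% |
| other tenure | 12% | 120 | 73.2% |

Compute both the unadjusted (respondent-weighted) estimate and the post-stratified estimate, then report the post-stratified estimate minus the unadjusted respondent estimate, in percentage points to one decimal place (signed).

Unadjusted (pooled respondent) estimate weights by respondent counts:
  (60/600)×77.6 + (120/600)×54.2 + (300/600)×26.7 + (120/600)×73.2 = 46.59%
Post-stratified estimate weights by population shares:
  0.09×77.6 + 0.5×54.2 + 0.29×26.7 + 0.12×73.2 = 50.611%
Difference = 50.611 − 46.59 = 4.021 pp.

+4.0 percentage points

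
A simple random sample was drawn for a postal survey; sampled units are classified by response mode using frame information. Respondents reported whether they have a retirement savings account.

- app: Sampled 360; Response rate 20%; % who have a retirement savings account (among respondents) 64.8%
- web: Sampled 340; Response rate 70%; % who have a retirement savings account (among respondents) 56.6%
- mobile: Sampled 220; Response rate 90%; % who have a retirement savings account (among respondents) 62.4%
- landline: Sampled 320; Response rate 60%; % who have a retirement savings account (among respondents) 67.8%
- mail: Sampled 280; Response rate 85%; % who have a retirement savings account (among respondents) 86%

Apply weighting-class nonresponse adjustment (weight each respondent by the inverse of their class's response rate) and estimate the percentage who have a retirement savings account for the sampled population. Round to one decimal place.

Each respondent's weight = sampled/responded in their class; summing within a class gives n_sampled, so:
  app: 360 × 64.8 = 23,328
  web: 340 × 56.6 = 19,244
  mobile: 220 × 62.4 = 13,728
  landline: 320 × 67.8 = 21,696
  mail: 280 × 86 = 24,080
Adjusted estimate = 102,076 / 1,520 = 67.1553 → 67.2%.

67.2%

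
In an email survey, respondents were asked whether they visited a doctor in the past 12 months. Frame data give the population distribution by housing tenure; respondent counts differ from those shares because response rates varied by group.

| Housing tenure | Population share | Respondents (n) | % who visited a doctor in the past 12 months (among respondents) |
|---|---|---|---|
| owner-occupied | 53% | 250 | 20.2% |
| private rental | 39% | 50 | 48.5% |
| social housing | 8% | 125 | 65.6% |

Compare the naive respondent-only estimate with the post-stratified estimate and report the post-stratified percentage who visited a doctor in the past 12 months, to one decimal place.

34.9%

Without adjustment, the pooled respondent share is:
  (250/425)×20.2 + (50/425)×48.5 + (125/425)×65.6 = 36.8824%
Post-stratifying to population shares instead:
  0.53×20.2 + 0.39×48.5 + 0.08×65.6 = 34.869%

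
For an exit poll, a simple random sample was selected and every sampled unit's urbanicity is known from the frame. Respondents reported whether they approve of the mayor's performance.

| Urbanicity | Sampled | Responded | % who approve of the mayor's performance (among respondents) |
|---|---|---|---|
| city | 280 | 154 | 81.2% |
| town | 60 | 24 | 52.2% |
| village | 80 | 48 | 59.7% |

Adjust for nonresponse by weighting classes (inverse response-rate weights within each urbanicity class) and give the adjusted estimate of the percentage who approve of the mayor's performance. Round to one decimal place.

Class response rates: city 154/280 = 55%, town 24/60 = 40%, village 48/80 = 60%.
Each respondent's weight = sampled/responded in their class; summing within a class gives n_sampled, so:
  city: 280 × 81.2 = 22,736
  town: 60 × 52.2 = 3132
  village: 80 × 59.7 = 4776
Adjusted estimate = 30,644 / 420 = 72.9619 → 73.0%.

73.0%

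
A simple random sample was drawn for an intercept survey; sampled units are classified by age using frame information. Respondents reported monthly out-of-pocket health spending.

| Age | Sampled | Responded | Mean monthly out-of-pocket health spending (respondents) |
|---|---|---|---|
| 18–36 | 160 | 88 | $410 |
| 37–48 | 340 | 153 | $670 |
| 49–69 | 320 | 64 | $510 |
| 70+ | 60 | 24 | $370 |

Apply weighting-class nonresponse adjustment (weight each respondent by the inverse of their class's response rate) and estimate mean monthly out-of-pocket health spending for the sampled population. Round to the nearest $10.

$540

Response rates by class: 18–36 88/160 = 55%, 37–48 153/340 = 45%, 49–69 64/320 = 20%, 70+ 24/60 = 40%.
Inverse-response-rate weighting restores each class to its sampled count, so class totals weight by n_sampled:
  18–36: 160 × 410 = 65,600
  37–48: 340 × 670 = 227,800
  49–69: 320 × 510 = 163,200
  70+: 60 × 370 = 22,200
Adjusted estimate = 478,800 / 880 = 544.091 → $540.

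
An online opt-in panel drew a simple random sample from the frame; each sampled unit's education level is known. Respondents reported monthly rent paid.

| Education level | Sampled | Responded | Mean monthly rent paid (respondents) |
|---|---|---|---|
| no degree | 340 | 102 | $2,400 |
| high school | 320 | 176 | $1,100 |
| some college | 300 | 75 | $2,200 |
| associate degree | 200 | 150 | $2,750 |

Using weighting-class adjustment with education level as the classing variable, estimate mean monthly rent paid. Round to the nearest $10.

$2,050

Response rates by class: no degree 102/340 = 30%, high school 176/320 = 55%, some college 75/300 = 25%, associate degree 150/200 = 75%.
Weighting each respondent by the inverse class response rate inflates each class back to its sampled size, so the class weight is n_sampled:
  no degree: 340 × 2400 = 816,000
  high school: 320 × 1100 = 352,000
  some college: 300 × 2200 = 660,000
  associate degree: 200 × 2750 = 550,000
Adjusted estimate = 2,378,000 / 1,160 = 2050 → $2,050.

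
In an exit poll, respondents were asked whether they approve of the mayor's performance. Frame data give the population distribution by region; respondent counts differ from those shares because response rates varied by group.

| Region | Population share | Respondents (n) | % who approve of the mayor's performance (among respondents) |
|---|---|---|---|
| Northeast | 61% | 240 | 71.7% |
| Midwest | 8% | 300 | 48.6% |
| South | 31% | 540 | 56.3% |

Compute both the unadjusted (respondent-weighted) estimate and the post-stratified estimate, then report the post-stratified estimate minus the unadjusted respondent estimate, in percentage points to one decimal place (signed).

Unadjusted (pooled respondent) estimate weights by respondent counts:
  (240/1080)×71.7 + (300/1080)×48.6 + (540/1080)×56.3 = 57.5833%
Post-stratified estimate weights by population shares:
  0.61×71.7 + 0.08×48.6 + 0.31×56.3 = 65.078%
Difference = 65.078 − 57.5833 = 7.4947 pp.

+7.5 percentage points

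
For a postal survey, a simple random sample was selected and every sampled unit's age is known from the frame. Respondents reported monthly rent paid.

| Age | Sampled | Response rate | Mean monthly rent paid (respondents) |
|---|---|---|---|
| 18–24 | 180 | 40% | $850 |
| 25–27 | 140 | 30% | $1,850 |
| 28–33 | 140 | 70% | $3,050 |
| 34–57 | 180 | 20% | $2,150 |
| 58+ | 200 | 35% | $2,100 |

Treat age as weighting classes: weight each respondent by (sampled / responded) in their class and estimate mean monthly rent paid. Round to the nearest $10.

$1,960

With weight = n_sampled/n_responded per class, the weighted class total is n_sampled:
  18–24: 180 × 850 = 153,000
  25–27: 140 × 1850 = 259,000
  28–33: 140 × 3050 = 427,000
  34–57: 180 × 2150 = 387,000
  58+: 200 × 2100 = 420,000
Adjusted estimate = 1,646,000 / 840 = 1959.52 → $1,960.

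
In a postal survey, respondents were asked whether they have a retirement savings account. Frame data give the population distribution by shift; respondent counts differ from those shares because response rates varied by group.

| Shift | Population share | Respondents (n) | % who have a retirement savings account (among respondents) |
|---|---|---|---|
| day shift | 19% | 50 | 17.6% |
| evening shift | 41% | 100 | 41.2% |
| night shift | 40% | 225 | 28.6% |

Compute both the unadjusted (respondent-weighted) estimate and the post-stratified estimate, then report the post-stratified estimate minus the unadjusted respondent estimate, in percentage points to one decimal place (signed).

Unadjusted (pooled respondent) estimate weights by respondent counts:
  (50/375)×17.6 + (100/375)×41.2 + (225/375)×28.6 = 30.4933%
Post-stratifying to population shares instead:
  0.19×17.6 + 0.41×41.2 + 0.4×28.6 = 31.676%
Difference = 31.676 − 30.4933 = 1.1827 pp.

+1.2 percentage points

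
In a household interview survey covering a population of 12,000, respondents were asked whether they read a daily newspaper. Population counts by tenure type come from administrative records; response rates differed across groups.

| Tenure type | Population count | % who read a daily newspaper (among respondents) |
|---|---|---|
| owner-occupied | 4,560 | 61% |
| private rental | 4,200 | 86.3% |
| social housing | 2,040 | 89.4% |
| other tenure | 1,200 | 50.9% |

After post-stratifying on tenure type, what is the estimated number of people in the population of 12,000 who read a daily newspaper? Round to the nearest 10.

Estimated count per cell = population count × respondent percentage:
  owner-occupied: 4,560 × 61% = 2781.6
  private rental: 4,200 × 86.3% = 3624.6
  social housing: 2,040 × 89.4% = 1823.76
  other tenure: 1,200 × 50.9% = 610.8
Estimated total = 8840.76 → 8,840.

8,840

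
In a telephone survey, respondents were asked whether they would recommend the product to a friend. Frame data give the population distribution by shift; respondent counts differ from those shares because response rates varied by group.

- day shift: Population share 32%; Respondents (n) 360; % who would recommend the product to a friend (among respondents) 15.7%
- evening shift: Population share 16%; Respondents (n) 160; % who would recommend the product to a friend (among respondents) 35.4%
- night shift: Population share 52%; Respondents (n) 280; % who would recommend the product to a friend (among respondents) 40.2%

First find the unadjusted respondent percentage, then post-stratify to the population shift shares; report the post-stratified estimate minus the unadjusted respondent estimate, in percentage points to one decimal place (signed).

+3.4 percentage points

Unadjusted (pooled respondent) estimate weights by respondent counts:
  (360/800)×15.7 + (160/800)×35.4 + (280/800)×40.2 = 28.215%
Post-stratified estimate weights by population shares:
  0.32×15.7 + 0.16×35.4 + 0.52×40.2 = 31.592%
Difference = 31.592 − 28.215 = 3.377 pp.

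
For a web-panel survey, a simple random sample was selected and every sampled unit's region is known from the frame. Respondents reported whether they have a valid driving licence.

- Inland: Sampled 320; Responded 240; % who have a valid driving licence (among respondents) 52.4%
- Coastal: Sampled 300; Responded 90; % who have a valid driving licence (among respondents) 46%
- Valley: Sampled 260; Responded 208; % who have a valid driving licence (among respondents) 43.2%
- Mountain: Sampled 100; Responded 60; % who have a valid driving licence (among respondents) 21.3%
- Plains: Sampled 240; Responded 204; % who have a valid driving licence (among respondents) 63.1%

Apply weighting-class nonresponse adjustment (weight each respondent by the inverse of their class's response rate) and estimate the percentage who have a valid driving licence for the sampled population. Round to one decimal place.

48.4%

Class response rates: Inland 240/320 = 75%, Coastal 90/300 = 30%, Valley 208/260 = 80%, Mountain 60/100 = 60%, Plains 204/240 = 85%.
Each respondent's weight = sampled/responded in their class; summing within a class gives n_sampled, so:
  Inland: 320 × 52.4 = 16,768
  Coastal: 300 × 46 = 13,800
  Valley: 260 × 43.2 = 11,232
  Mountain: 100 × 21.3 = 2130
  Plains: 240 × 63.1 = 15,144
Adjusted estimate = 59,074 / 1,220 = 48.4213 → 48.4%.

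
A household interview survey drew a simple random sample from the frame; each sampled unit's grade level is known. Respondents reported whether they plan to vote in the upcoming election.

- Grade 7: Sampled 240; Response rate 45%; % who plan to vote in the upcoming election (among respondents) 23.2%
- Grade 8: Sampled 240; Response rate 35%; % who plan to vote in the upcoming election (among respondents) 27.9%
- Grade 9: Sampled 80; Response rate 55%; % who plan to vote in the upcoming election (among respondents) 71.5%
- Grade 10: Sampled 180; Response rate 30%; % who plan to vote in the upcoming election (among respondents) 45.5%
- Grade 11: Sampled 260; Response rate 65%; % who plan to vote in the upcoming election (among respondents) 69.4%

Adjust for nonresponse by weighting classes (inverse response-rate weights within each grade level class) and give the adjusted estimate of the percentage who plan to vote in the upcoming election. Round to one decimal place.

With weight = n_sampled/n_responded per class, the weighted class total is n_sampled:
  Grade 7: 240 × 23.2 = 5568
  Grade 8: 240 × 27.9 = 6696
  Grade 9: 80 × 71.5 = 5720
  Grade 10: 180 × 45.5 = 8190
  Grade 11: 260 × 69.4 = 18,044
Adjusted estimate = 44,218 / 1,000 = 44.218 → 44.2%.

44.2%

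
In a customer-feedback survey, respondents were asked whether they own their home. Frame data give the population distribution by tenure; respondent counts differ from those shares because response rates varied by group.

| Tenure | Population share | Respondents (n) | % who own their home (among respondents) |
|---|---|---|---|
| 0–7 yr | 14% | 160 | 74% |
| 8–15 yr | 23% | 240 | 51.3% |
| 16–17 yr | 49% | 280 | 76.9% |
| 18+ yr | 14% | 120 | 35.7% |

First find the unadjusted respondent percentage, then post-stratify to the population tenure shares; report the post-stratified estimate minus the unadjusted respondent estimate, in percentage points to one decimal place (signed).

Unadjusted (pooled respondent) estimate weights by respondent counts:
  (160/800)×74 + (240/800)×51.3 + (280/800)×76.9 + (120/800)×35.7 = 62.46%
Post-stratifying to population shares instead:
  0.14×74 + 0.23×51.3 + 0.49×76.9 + 0.14×35.7 = 64.838%
Difference = 64.838 − 62.46 = 2.378 pp.

+2.4 percentage points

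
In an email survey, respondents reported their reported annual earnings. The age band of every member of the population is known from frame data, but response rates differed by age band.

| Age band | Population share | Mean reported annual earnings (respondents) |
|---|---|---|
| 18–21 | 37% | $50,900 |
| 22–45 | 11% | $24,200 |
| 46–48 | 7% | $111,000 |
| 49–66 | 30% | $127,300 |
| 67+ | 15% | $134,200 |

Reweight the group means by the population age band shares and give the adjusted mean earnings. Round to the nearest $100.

Each cell contributes population-share × respondent value:
  18–21: 0.37 × 50,900 = 18,833
  22–45: 0.11 × 24,200 = 2662
  46–48: 0.07 × 111,000 = 7770
  49–66: 0.3 × 127,300 = 38,190
  67+: 0.15 × 134,200 = 20,130
Post-stratified estimate = 87,585 → $87,600.

$87,600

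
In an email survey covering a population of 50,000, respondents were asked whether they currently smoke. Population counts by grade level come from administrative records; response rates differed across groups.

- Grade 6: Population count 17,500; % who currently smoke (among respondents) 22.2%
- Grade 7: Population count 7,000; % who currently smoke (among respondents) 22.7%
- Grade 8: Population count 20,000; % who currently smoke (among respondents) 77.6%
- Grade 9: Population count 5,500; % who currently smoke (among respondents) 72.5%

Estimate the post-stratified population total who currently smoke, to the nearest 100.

Estimated count per cell = population count × respondent percentage:
  Grade 6: 17,500 × 22.2% = 3885
  Grade 7: 7,000 × 22.7% = 1589
  Grade 8: 20,000 × 77.6% = 15,520
  Grade 9: 5,500 × 72.5% = 3987.5
Estimated total = 24981.5 → 25,000.

25,000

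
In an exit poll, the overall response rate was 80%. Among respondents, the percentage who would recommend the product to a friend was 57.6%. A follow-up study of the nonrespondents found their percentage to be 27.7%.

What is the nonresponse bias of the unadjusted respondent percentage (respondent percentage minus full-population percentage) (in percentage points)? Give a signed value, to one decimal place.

Nonresponse fraction = 1 − 0.8 = 0.2.
Bias = (nonresponse fraction) × (respondent percentage − nonrespondent percentage)
     = 0.2 × (57.6 − 27.7) = 0.2 × 29.9 = 5.98.

+6.0 percentage points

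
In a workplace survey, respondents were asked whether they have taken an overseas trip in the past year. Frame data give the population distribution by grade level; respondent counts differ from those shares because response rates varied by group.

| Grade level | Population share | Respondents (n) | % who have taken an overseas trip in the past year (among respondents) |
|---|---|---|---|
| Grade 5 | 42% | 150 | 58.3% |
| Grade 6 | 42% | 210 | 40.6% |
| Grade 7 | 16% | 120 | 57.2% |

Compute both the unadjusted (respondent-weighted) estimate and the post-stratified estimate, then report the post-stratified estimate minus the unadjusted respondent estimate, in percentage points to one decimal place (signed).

Without adjustment, the pooled respondent share is:
  (150/480)×58.3 + (210/480)×40.6 + (120/480)×57.2 = 50.2812%
Post-stratifying to population shares instead:
  0.42×58.3 + 0.42×40.6 + 0.16×57.2 = 50.69%
Difference = 50.69 − 50.2812 = 0.4087 pp.

+0.4 percentage points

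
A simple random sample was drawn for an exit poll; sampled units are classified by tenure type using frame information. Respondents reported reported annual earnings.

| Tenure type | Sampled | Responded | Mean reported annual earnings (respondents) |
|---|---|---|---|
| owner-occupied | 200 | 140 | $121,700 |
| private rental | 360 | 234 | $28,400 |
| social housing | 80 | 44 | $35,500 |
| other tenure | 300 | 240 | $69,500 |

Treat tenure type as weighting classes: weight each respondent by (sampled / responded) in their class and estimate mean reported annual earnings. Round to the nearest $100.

$62,000

Response rates by class: owner-occupied 140/200 = 70%, private rental 234/360 = 65%, social housing 44/80 = 55%, other tenure 240/300 = 80%.
Weighting each respondent by the inverse class response rate inflates each class back to its sampled size, so the class weight is n_sampled:
  owner-occupied: 200 × 121,700 = 24,340,000
  private rental: 360 × 28,400 = 10,224,000
  social housing: 80 × 35,500 = 2,840,000
  other tenure: 300 × 69,500 = 20,850,000
Adjusted estimate = 58,254,000 / 940 = 61972.3 → $62,000.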